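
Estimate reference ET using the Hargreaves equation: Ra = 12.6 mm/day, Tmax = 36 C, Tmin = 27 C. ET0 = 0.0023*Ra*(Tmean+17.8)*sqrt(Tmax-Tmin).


Tmean = (Tmax + Tmin)/2 = (36 + 27)/2 = 31.5
ET0 = 0.0023 * 12.6 * (31.5 + 17.8) * sqrt(36 - 27)
ET0 = 0.0023 * 12.6 * 49.3 * 3.000000

4.2861 mm/day


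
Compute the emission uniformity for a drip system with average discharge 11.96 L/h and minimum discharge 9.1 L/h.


EU = (q_min/q_avg)*100 = (9.1/11.96)*100 = 76.0870%

76.0870 %


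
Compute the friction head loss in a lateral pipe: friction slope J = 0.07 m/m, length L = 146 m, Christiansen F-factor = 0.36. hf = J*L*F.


hf = J * L * F = 0.07 * 146 * 0.36 = 3.6792 m

3.6792 m


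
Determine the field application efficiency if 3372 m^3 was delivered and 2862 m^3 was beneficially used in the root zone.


Ea = V_root / V_field * 100 = 2862 / 3372 * 100 = 84.8754%

84.8754 %


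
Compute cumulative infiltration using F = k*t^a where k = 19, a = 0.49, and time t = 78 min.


F = k * t^a = 19 * 78^0.49
F = 19 * 8.455248

160.6497 mm


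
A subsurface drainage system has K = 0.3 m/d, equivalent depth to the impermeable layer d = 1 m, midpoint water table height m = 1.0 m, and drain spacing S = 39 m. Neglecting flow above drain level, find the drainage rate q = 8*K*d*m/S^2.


q = 8*K*d*m/S^2
q = 8*0.3*1*1.0/39^2
q = 2.4000 / 1521

0.0016 m/d


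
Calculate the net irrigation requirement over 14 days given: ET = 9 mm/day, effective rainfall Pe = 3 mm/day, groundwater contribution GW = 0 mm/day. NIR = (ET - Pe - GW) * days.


Daily deficit = ET - Pe - GW = 9 - 3 - 0 = 6 mm/day
NIR = 6 * 14 = 84 mm

84.0000 mm


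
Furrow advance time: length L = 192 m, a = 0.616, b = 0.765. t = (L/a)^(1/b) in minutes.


t = (L/a)^(1/b)
t = (192/0.616)^(1/0.765)
t = 311.688312^(1/0.765)

1818.7181 min


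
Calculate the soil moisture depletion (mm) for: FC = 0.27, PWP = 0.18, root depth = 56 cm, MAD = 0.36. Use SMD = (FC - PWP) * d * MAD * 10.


SMD = (FC - PWP) * d * MAD * 10
SMD = (0.27 - 0.18) * 56 * 0.36 * 10
SMD = 0.0900 * 56 * 0.36 * 10

18.1440 mm


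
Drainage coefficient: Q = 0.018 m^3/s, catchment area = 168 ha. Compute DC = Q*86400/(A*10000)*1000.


DC = Q * 86400 / (A * 10000) * 1000
DC = 0.018 * 86400 / (168 * 10000) * 1000
DC = 1555200.0000 / 1680000

0.9257 mm/day


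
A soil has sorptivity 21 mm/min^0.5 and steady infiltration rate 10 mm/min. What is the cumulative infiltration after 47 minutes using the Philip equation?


F = S*sqrt(t) + A*t
F = 21*sqrt(47) + 10*47
F = 21*6.855655 + 470

613.9688 mm


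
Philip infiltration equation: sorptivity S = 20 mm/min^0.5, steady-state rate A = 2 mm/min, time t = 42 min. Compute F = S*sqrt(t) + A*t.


F = S*sqrt(t) + A*t
F = 20*sqrt(42) + 2*42
F = 20*6.480741 + 84

213.6148 mm


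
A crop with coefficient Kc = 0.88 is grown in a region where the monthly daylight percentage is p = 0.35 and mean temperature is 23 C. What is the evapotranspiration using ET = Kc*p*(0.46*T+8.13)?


ET = Kc * p * (0.46*T + 8.13)
ET = 0.88 * 0.35 * (0.46*23 + 8.13)
ET = 0.88 * 0.35 * 18.7100

5.7627 mm/day


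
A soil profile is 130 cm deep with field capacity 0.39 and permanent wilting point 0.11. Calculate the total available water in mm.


AWC = (FC - PWP) * d * 10
AWC = (0.39 - 0.11) * 130 * 10
AWC = 0.2800 * 130 * 10

364.0000 mm


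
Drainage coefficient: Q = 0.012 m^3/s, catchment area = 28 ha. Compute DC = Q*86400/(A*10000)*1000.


DC = Q * 86400 / (A * 10000) * 1000
DC = 0.012 * 86400 / (28 * 10000) * 1000
DC = 1036800.0000 / 280000

3.7029 mm/day


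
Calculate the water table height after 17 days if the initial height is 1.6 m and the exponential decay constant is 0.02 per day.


m = m0 * exp(-k*t)
m = 1.6 * exp(-0.02 * 17)
m = 1.6 * exp(-0.3400)

1.1388 m


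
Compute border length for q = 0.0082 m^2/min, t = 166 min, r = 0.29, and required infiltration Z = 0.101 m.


L = q*t/((1+r)*Z)
L = 0.0082*166/((1+0.29)*0.101)
L = 1.3612/0.13029

10.4475 m


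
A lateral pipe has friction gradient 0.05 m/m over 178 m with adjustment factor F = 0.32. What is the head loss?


hf = J * L * F = 0.05 * 178 * 0.32 = 2.8480 m

2.8480 m


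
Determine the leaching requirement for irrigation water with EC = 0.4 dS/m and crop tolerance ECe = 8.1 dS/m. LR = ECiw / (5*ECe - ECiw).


LR = ECiw / (5*ECe - ECiw)
LR = 0.4 / (5*8.1 - 0.4)
LR = 0.4 / 40.1000

0.0100


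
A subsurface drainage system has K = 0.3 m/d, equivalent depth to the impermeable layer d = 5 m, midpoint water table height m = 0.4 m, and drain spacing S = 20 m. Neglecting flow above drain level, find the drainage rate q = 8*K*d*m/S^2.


q = 8*K*d*m/S^2
q = 8*0.3*5*0.4/20^2
q = 4.8000 / 400

0.0120 m/d


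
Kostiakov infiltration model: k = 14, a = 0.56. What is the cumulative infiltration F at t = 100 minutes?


F = k * t^a = 14 * 100^0.56
F = 14 * 13.182567

184.5559 mm


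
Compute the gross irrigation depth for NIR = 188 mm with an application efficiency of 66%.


Ea = 66% = 0.66
GID = NIR / Ea = 188 / 0.66 = 284.8485 mm

284.8485 mm


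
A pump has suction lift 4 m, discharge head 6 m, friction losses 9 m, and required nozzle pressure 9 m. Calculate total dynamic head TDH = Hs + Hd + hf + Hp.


TDH = Hs + Hd + hf + Hp = 4 + 6 + 9 + 9 = 28

28 m


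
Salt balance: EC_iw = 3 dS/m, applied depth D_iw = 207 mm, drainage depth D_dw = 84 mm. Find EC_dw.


EC_dw = EC_iw * D_iw / D_dw
EC_dw = 3 * 207 / 84
EC_dw = 621 / 84

7.3929 dS/m


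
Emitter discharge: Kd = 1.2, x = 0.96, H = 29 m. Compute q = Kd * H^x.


q = Kd * H^x = 1.2 * 29^0.96 = 1.2 * 25.345571

30.4147 L/h


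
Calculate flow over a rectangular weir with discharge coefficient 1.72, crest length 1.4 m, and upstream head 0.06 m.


Q = C * L * H^(3/2) = 1.72 * 1.4 * 0.06^1.5 = 1.72 * 1.4 * 0.014697

0.0354 m^3/s


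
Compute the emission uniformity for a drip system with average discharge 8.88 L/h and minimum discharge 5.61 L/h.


EU = (q_min/q_avg)*100 = (5.61/8.88)*100 = 63.1757%

63.1757 %


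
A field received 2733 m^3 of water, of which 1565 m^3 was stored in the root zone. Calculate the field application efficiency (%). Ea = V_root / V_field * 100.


Ea = V_root / V_field * 100 = 1565 / 2733 * 100 = 57.2631%

57.2631 %


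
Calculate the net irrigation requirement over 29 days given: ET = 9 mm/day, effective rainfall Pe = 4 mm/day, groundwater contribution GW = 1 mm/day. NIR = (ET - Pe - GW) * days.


Daily deficit = ET - Pe - GW = 9 - 4 - 1 = 4 mm/day
NIR = 4 * 29 = 116 mm

116.0000 mm


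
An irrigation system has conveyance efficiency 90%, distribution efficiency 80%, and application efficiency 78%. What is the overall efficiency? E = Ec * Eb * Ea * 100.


Ec = 0.9, Eb = 0.8, Ea = 0.78
E = 0.9 * 0.8 * 0.78 * 100 = 56.1600%

56.1600 %


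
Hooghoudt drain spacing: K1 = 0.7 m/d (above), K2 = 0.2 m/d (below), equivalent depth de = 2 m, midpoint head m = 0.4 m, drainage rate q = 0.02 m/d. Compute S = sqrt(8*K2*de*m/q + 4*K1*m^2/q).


S^2 = 8*K2*de*m/q + 4*K1*m^2/q
S^2 = 8*0.2*2*0.4/0.02 + 4*0.7*0.4^2/0.02
S = sqrt(86.4000)

9.2952 m


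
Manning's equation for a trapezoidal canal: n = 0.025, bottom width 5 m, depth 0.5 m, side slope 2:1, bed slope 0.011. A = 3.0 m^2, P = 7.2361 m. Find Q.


R = A/P = 3.0/7.2361 = 0.414588
Q = (1/0.025) * 3.0 * 0.414588^(2/3) * 0.011^0.5

6.9977 m^3/s


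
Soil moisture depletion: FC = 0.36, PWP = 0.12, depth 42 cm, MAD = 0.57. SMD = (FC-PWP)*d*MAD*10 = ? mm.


SMD = (FC - PWP) * d * MAD * 10
SMD = (0.36 - 0.12) * 42 * 0.57 * 10
SMD = 0.2400 * 42 * 0.57 * 10

57.4560 mm


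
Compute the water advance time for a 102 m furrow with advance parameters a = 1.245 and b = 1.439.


t = (L/a)^(1/b)
t = (102/1.245)^(1/1.439)
t = 81.927711^(1/1.439)

21.3646 min


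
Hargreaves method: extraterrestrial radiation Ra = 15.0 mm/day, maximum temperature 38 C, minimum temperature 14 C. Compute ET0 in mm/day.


Tmean = (Tmax + Tmin)/2 = (38 + 14)/2 = 26.0
ET0 = 0.0023 * 15.0 * (26.0 + 17.8) * sqrt(38 - 14)
ET0 = 0.0023 * 15.0 * 43.8 * 4.898979

7.4028 mm/day


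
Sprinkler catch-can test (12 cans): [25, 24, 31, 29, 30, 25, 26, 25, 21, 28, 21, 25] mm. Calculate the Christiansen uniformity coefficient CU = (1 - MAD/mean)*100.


mean = 25.833333 mm
MAD = 2.472222 mm
CU = (1 - 2.472222/25.833333)*100

90.4301 %


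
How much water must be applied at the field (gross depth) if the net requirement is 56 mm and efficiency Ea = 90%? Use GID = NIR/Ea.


Ea = 90% = 0.9
GID = NIR / Ea = 56 / 0.9 = 62.2222 mm

62.2222 mm


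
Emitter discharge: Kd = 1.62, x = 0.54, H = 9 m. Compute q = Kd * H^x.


q = Kd * H^x = 1.62 * 9^0.54 = 1.62 * 3.275601

5.3065 L/h


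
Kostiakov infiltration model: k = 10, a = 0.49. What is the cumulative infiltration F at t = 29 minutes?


F = k * t^a = 10 * 29^0.49
F = 10 * 5.206849

52.0685 mm


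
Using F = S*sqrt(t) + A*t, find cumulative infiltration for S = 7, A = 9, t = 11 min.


F = S*sqrt(t) + A*t
F = 7*sqrt(11) + 9*11
F = 7*3.316625 + 99

122.2164 mm


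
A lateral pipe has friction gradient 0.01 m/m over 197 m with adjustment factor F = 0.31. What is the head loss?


hf = J * L * F = 0.01 * 197 * 0.31 = 0.6107 m

0.6107 m


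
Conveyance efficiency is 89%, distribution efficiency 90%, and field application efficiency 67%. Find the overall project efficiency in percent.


Ec = 0.89, Eb = 0.9, Ea = 0.67
E = 0.89 * 0.9 * 0.67 * 100 = 53.6670%

53.6670 %


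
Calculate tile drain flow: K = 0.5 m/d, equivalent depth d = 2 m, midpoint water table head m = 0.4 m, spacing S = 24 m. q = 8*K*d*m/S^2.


q = 8*K*d*m/S^2
q = 8*0.5*2*0.4/24^2
q = 3.2000 / 576

0.0056 m/d


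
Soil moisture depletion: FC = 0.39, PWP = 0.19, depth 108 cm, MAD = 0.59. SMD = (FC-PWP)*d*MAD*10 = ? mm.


SMD = (FC - PWP) * d * MAD * 10
SMD = (0.39 - 0.19) * 108 * 0.59 * 10
SMD = 0.2000 * 108 * 0.59 * 10

127.4400 mm


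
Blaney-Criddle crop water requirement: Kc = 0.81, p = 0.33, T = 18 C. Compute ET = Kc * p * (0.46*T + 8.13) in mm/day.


ET = Kc * p * (0.46*T + 8.13)
ET = 0.81 * 0.33 * (0.46*18 + 8.13)
ET = 0.81 * 0.33 * 16.4100

4.3864 mm/day


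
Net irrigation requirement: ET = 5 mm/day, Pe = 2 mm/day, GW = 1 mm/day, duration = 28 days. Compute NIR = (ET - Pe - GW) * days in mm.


Daily deficit = ET - Pe - GW = 5 - 2 - 1 = 2 mm/day
NIR = 2 * 28 = 56 mm

56.0000 mm


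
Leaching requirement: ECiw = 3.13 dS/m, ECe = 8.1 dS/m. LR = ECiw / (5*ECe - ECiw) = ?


LR = ECiw / (5*ECe - ECiw)
LR = 3.13 / (5*8.1 - 3.13)
LR = 3.13 / 37.3700

0.0838


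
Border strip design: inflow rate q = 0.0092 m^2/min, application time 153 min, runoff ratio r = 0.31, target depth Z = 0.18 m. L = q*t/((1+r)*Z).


L = q*t/((1+r)*Z)
L = 0.0092*153/((1+0.31)*0.18)
L = 1.4076/0.2358

5.9695 m


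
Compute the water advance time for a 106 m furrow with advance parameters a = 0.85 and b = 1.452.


t = (L/a)^(1/b)
t = (106/0.85)^(1/1.452)
t = 124.705882^(1/1.452)

27.7618 min


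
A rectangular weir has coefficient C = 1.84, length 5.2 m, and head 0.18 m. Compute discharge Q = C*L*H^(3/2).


Q = C * L * H^(3/2) = 1.84 * 5.2 * 0.18^1.5 = 1.84 * 5.2 * 0.076368

0.7307 m^3/s


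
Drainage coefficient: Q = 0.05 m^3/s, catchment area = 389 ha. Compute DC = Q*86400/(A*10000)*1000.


DC = Q * 86400 / (A * 10000) * 1000
DC = 0.05 * 86400 / (389 * 10000) * 1000
DC = 4320000.0000 / 3890000

1.1105 mm/day


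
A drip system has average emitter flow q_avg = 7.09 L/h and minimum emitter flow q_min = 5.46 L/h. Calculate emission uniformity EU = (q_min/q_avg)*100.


EU = (q_min/q_avg)*100 = (5.46/7.09)*100 = 77.0099%

77.0099 %


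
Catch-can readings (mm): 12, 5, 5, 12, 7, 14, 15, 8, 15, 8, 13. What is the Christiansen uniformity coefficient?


mean = 10.363636 mm
MAD = 3.421488 mm
CU = (1 - 3.421488/10.363636)*100

66.9856 %


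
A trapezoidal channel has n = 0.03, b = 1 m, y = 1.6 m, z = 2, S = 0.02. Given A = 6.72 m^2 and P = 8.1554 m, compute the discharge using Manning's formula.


R = A/P = 6.72/8.1554 = 0.823994
Q = (1/0.03) * 6.72 * 0.823994^(2/3) * 0.02^0.5

27.8428 m^3/s


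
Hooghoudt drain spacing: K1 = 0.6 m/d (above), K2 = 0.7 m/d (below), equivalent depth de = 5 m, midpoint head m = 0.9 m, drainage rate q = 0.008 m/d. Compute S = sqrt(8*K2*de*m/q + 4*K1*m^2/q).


S^2 = 8*K2*de*m/q + 4*K1*m^2/q
S^2 = 8*0.7*5*0.9/0.008 + 4*0.6*0.9^2/0.008
S = sqrt(3393.0000)

58.2495 m


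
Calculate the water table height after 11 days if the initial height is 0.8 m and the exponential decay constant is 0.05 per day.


m = m0 * exp(-k*t)
m = 0.8 * exp(-0.05 * 11)
m = 0.8 * exp(-0.5500)

0.4616 m


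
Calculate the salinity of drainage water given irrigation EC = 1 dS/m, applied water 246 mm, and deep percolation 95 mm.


EC_dw = EC_iw * D_iw / D_dw
EC_dw = 1 * 246 / 95
EC_dw = 246 / 95

2.5895 dS/m


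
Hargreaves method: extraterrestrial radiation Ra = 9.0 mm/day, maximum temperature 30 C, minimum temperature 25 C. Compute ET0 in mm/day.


Tmean = (Tmax + Tmin)/2 = (30 + 25)/2 = 27.5
ET0 = 0.0023 * 9.0 * (27.5 + 17.8) * sqrt(30 - 25)
ET0 = 0.0023 * 9.0 * 45.3 * 2.236068

2.0968 mm/day


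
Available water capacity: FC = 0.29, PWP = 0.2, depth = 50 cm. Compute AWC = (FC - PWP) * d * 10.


AWC = (FC - PWP) * d * 10
AWC = (0.29 - 0.2) * 50 * 10
AWC = 0.0900 * 50 * 10

45.0000 mm


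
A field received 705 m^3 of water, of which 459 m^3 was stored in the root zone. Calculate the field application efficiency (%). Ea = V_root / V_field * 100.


Ea = V_root / V_field * 100 = 459 / 705 * 100 = 65.1064%

65.1064 %


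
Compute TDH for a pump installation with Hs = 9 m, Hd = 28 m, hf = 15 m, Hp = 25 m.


TDH = Hs + Hd + hf + Hp = 9 + 28 + 15 + 25 = 77

77 m


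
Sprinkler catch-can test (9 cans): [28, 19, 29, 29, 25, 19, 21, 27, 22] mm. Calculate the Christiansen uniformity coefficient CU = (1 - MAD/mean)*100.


mean = 24.333333 mm
MAD = 3.629630 mm
CU = (1 - 3.629630/24.333333)*100

85.0837 %


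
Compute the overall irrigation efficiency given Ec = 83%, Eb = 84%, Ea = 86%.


Ec = 0.83, Eb = 0.84, Ea = 0.86
E = 0.83 * 0.84 * 0.86 * 100 = 59.9592%

59.9592 %


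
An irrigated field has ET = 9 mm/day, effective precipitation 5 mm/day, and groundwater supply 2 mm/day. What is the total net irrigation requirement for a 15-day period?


Daily deficit = ET - Pe - GW = 9 - 5 - 2 = 2 mm/day
NIR = 2 * 15 = 30 mm

30.0000 mm


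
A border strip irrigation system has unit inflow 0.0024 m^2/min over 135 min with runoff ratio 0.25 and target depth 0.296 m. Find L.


L = q*t/((1+r)*Z)
L = 0.0024*135/((1+0.25)*0.296)
L = 0.324/0.37

0.8757 m


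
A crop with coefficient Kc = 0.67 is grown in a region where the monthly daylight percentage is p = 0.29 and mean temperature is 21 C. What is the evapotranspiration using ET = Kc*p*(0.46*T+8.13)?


ET = Kc * p * (0.46*T + 8.13)
ET = 0.67 * 0.29 * (0.46*21 + 8.13)
ET = 0.67 * 0.29 * 17.7900

3.4566 mm/day


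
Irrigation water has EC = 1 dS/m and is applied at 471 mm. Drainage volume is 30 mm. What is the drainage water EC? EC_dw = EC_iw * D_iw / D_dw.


EC_dw = EC_iw * D_iw / D_dw
EC_dw = 1 * 471 / 30
EC_dw = 471 / 30

15.7000 dS/m


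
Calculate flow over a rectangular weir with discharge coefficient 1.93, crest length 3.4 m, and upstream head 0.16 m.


Q = C * L * H^(3/2) = 1.93 * 3.4 * 0.16^1.5 = 1.93 * 3.4 * 0.064000

0.4200 m^3/s


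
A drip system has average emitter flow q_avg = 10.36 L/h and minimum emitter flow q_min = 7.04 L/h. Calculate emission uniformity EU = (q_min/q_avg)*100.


EU = (q_min/q_avg)*100 = (7.04/10.36)*100 = 67.9537%

67.9537 %


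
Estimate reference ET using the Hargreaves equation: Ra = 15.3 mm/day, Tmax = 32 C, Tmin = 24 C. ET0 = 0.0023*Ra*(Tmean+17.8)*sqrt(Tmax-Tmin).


Tmean = (Tmax + Tmin)/2 = (32 + 24)/2 = 28.0
ET0 = 0.0023 * 15.3 * (28.0 + 17.8) * sqrt(32 - 24)
ET0 = 0.0023 * 15.3 * 45.8 * 2.828427

4.5586 mm/day


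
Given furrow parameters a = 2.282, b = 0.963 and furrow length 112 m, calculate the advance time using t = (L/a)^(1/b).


t = (L/a)^(1/b)
t = (112/2.282)^(1/0.963)
t = 49.079755^(1/0.963)

56.9993 min


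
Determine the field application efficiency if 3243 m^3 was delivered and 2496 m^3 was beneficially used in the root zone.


Ea = V_root / V_field * 100 = 2496 / 3243 * 100 = 76.9658%

76.9658 %


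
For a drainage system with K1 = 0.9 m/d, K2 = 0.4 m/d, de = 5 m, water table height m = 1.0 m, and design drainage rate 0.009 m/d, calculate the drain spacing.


S^2 = 8*K2*de*m/q + 4*K1*m^2/q
S^2 = 8*0.4*5*1.0/0.009 + 4*0.9*1.0^2/0.009
S = sqrt(2177.7778)

46.6667 m


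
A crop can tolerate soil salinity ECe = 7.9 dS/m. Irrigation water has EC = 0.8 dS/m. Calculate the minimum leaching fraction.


LR = ECiw / (5*ECe - ECiw)
LR = 0.8 / (5*7.9 - 0.8)
LR = 0.8 / 38.7000

0.0207


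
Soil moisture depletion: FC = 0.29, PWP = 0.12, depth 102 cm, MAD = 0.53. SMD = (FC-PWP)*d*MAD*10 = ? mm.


SMD = (FC - PWP) * d * MAD * 10
SMD = (0.29 - 0.12) * 102 * 0.53 * 10
SMD = 0.1700 * 102 * 0.53 * 10

91.9020 mm


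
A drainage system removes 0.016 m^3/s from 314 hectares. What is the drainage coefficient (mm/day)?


DC = Q * 86400 / (A * 10000) * 1000
DC = 0.016 * 86400 / (314 * 10000) * 1000
DC = 1382400.0000 / 3140000

0.4403 mm/day


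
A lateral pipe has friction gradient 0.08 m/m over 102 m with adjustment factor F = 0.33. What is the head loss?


hf = J * L * F = 0.08 * 102 * 0.33 = 2.6928 m

2.6928 m


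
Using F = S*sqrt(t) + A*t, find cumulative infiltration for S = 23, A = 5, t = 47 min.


F = S*sqrt(t) + A*t
F = 23*sqrt(47) + 5*47
F = 23*6.855655 + 235

392.6801 mm


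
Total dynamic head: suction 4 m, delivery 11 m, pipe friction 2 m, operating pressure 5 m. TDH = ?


TDH = Hs + Hd + hf + Hp = 4 + 11 + 2 + 5 = 22

22 m


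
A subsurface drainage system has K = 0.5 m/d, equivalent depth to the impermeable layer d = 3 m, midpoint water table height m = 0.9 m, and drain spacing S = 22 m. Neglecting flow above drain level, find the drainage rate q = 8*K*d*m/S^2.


q = 8*K*d*m/S^2
q = 8*0.5*3*0.9/22^2
q = 10.8000 / 484

0.0223 m/d


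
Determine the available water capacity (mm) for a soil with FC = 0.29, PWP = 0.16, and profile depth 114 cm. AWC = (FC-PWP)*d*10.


AWC = (FC - PWP) * d * 10
AWC = (0.29 - 0.16) * 114 * 10
AWC = 0.1300 * 114 * 10

148.2000 mm


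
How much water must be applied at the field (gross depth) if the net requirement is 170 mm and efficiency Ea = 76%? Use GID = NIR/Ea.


Ea = 76% = 0.76
GID = NIR / Ea = 170 / 0.76 = 223.6842 mm

223.6842 mm


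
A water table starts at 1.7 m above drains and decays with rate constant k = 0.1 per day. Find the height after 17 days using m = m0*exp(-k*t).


m = m0 * exp(-k*t)
m = 1.7 * exp(-0.1 * 17)
m = 1.7 * exp(-1.7000)

0.3106 m


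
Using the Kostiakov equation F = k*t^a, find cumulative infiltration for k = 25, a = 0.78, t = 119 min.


F = k * t^a = 25 * 119^0.78
F = 25 * 41.584035

1039.6009 mm


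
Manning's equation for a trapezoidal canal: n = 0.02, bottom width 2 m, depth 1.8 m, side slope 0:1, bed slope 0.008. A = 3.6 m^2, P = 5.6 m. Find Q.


R = A/P = 3.6/5.6 = 0.642857
Q = (1/0.02) * 3.6 * 0.642857^(2/3) * 0.008^0.5

11.9921 m^3/s


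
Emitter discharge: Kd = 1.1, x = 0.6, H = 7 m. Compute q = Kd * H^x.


q = Kd * H^x = 1.1 * 7^0.6 = 1.1 * 3.214096

3.5355 L/h


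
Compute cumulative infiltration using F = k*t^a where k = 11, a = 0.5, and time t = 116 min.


F = k * t^a = 11 * 116^0.5
F = 11 * 10.770330

118.4736 mm


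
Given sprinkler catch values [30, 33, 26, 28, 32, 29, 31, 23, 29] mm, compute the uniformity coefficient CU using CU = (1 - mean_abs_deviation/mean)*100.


mean = 29.000000 mm
MAD = 2.222222 mm
CU = (1 - 2.222222/29.000000)*100

92.3372 %


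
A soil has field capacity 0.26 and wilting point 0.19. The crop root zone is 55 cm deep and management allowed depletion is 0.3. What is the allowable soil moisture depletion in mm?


SMD = (FC - PWP) * d * MAD * 10
SMD = (0.26 - 0.19) * 55 * 0.3 * 10
SMD = 0.0700 * 55 * 0.3 * 10

11.5500 mm


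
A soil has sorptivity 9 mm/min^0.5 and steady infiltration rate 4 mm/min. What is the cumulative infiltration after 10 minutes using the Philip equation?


F = S*sqrt(t) + A*t
F = 9*sqrt(10) + 4*10
F = 9*3.162278 + 40

68.4605 mm


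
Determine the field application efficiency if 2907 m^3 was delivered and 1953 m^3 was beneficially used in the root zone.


Ea = V_root / V_field * 100 = 1953 / 2907 * 100 = 67.1827%

67.1827 %


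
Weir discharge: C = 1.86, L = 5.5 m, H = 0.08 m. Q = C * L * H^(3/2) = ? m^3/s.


Q = C * L * H^(3/2) = 1.86 * 5.5 * 0.08^1.5 = 1.86 * 5.5 * 0.022627

0.2315 m^3/s


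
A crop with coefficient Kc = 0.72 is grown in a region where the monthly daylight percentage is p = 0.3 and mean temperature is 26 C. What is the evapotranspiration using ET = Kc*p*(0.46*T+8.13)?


ET = Kc * p * (0.46*T + 8.13)
ET = 0.72 * 0.3 * (0.46*26 + 8.13)
ET = 0.72 * 0.3 * 20.0900

4.3394 mm/day


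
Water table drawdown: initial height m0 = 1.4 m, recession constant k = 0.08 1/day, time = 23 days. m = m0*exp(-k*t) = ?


m = m0 * exp(-k*t)
m = 1.4 * exp(-0.08 * 23)
m = 1.4 * exp(-1.8400)

0.2223 m


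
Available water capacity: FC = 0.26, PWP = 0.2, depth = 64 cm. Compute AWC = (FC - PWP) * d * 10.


AWC = (FC - PWP) * d * 10
AWC = (0.26 - 0.2) * 64 * 10
AWC = 0.0600 * 64 * 10

38.4000 mm


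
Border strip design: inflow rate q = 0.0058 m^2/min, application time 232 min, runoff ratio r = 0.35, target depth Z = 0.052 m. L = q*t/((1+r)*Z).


L = q*t/((1+r)*Z)
L = 0.0058*232/((1+0.35)*0.052)
L = 1.3456/0.0702

19.1681 m


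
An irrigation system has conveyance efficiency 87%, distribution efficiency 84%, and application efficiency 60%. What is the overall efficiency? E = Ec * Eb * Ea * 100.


Ec = 0.87, Eb = 0.84, Ea = 0.6
E = 0.87 * 0.84 * 0.6 * 100 = 43.8480%

43.8480 %


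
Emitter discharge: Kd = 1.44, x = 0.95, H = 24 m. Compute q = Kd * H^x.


q = Kd * H^x = 1.44 * 24^0.95 = 1.44 * 20.473905

29.4824 L/h


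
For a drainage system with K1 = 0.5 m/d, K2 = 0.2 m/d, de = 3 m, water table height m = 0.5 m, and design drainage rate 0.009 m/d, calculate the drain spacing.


S^2 = 8*K2*de*m/q + 4*K1*m^2/q
S^2 = 8*0.2*3*0.5/0.009 + 4*0.5*0.5^2/0.009
S = sqrt(322.2222)

17.9505 m


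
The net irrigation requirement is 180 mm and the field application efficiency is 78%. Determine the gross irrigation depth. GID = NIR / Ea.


Ea = 78% = 0.78
GID = NIR / Ea = 180 / 0.78 = 230.7692 mm

230.7692 mm


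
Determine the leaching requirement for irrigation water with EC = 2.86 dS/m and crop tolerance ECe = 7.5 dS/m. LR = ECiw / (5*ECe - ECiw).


LR = ECiw / (5*ECe - ECiw)
LR = 2.86 / (5*7.5 - 2.86)
LR = 2.86 / 34.6400

0.0826


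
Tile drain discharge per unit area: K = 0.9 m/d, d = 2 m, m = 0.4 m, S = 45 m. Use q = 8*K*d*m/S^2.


q = 8*K*d*m/S^2
q = 8*0.9*2*0.4/45^2
q = 5.7600 / 2025

0.0028 m/d


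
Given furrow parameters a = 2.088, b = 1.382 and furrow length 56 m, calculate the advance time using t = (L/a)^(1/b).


t = (L/a)^(1/b)
t = (56/2.088)^(1/1.382)
t = 26.819923^(1/1.382)

10.8048 min


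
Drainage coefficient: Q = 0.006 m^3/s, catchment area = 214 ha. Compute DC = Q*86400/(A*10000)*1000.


DC = Q * 86400 / (A * 10000) * 1000
DC = 0.006 * 86400 / (214 * 10000) * 1000
DC = 518400.0000 / 2140000

0.2422 mm/day


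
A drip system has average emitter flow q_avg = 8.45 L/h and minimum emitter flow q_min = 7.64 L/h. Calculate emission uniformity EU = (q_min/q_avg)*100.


EU = (q_min/q_avg)*100 = (7.64/8.45)*100 = 90.4142%

90.4142 %


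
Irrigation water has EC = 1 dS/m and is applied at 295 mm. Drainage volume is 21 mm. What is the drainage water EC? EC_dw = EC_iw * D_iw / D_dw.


EC_dw = EC_iw * D_iw / D_dw
EC_dw = 1 * 295 / 21
EC_dw = 295 / 21

14.0476 dS/m


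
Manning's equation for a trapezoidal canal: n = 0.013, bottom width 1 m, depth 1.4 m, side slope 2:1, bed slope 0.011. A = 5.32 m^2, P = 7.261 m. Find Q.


R = A/P = 5.32/7.261 = 0.732681
Q = (1/0.013) * 5.32 * 0.732681^(2/3) * 0.011^0.5

34.8825 m^3/s


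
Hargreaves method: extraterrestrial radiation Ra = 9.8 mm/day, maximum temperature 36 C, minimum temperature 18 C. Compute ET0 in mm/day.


Tmean = (Tmax + Tmin)/2 = (36 + 18)/2 = 27.0
ET0 = 0.0023 * 9.8 * (27.0 + 17.8) * sqrt(36 - 18)
ET0 = 0.0023 * 9.8 * 44.8 * 4.242641

4.2842 mm/day


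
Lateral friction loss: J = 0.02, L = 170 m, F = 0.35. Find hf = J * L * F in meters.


hf = J * L * F = 0.02 * 170 * 0.35 = 1.1900 m

1.1900 m


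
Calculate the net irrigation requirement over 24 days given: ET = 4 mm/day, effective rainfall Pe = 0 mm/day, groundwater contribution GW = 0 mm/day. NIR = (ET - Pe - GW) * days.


Daily deficit = ET - Pe - GW = 4 - 0 - 0 = 4 mm/day
NIR = 4 * 24 = 96 mm

96.0000 mm


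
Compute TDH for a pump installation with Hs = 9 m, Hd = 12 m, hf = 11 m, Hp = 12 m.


TDH = Hs + Hd + hf + Hp = 9 + 12 + 11 + 12 = 44

44 m


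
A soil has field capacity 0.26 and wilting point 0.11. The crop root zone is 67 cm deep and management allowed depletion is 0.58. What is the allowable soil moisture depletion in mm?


SMD = (FC - PWP) * d * MAD * 10
SMD = (0.26 - 0.11) * 67 * 0.58 * 10
SMD = 0.1500 * 67 * 0.58 * 10

58.2900 mm


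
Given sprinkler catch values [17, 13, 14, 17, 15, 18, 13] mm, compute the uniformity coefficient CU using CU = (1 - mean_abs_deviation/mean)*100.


mean = 15.285714 mm
MAD = 1.755102 mm
CU = (1 - 1.755102/15.285714)*100

88.5180 %


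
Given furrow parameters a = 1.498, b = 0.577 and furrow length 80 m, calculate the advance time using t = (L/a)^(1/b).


t = (L/a)^(1/b)
t = (80/1.498)^(1/0.577)
t = 53.404539^(1/0.577)

986.4376 min


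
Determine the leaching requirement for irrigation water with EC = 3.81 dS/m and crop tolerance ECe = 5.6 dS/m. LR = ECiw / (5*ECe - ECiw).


LR = ECiw / (5*ECe - ECiw)
LR = 3.81 / (5*5.6 - 3.81)
LR = 3.81 / 24.1900

0.1575


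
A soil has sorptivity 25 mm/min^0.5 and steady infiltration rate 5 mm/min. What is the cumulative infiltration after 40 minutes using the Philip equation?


F = S*sqrt(t) + A*t
F = 25*sqrt(40) + 5*40
F = 25*6.324555 + 200

358.1139 mm


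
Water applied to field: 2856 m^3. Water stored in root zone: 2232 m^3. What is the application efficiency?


Ea = V_root / V_field * 100 = 2232 / 2856 * 100 = 78.1513%

78.1513 %


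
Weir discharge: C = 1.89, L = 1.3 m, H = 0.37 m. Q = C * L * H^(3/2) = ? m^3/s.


Q = C * L * H^(3/2) = 1.89 * 1.3 * 0.37^1.5 = 1.89 * 1.3 * 0.225062

0.5530 m^3/s


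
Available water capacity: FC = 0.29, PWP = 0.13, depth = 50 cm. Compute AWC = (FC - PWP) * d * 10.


AWC = (FC - PWP) * d * 10
AWC = (0.29 - 0.13) * 50 * 10
AWC = 0.1600 * 50 * 10

80.0000 mm


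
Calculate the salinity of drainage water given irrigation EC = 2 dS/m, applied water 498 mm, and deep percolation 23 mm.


EC_dw = EC_iw * D_iw / D_dw
EC_dw = 2 * 498 / 23
EC_dw = 996 / 23

43.3043 dS/m


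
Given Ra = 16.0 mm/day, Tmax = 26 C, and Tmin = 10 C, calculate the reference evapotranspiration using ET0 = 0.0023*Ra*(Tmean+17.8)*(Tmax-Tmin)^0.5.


Tmean = (Tmax + Tmin)/2 = (26 + 10)/2 = 18.0
ET0 = 0.0023 * 16.0 * (18.0 + 17.8) * sqrt(26 - 10)
ET0 = 0.0023 * 16.0 * 35.8 * 4.000000

5.2698 mm/day


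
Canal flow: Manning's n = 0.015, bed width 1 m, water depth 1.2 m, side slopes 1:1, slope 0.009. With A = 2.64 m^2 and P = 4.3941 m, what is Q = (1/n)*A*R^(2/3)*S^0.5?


R = A/P = 2.64/4.3941 = 0.600806
Q = (1/0.015) * 2.64 * 0.600806^(2/3) * 0.009^0.5

11.8884 m^3/s


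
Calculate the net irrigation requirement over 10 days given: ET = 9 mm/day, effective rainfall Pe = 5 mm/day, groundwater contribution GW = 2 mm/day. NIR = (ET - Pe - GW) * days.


Daily deficit = ET - Pe - GW = 9 - 5 - 2 = 2 mm/day
NIR = 2 * 10 = 20 mm

20.0000 mm


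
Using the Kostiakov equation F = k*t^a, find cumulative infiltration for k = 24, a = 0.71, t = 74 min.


F = k * t^a = 24 * 74^0.71
F = 24 * 21.240000

509.7600 mm


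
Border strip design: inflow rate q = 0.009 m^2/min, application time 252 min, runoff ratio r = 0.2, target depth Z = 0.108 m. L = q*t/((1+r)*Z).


L = q*t/((1+r)*Z)
L = 0.009*252/((1+0.2)*0.108)
L = 2.268/0.1296

17.5000 m


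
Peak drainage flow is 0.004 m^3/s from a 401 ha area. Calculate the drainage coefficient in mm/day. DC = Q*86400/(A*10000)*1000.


DC = Q * 86400 / (A * 10000) * 1000
DC = 0.004 * 86400 / (401 * 10000) * 1000
DC = 345600.0000 / 4010000

0.0862 mm/day


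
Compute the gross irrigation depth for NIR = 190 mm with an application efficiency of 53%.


Ea = 53% = 0.53
GID = NIR / Ea = 190 / 0.53 = 358.4906 mm

358.4906 mm


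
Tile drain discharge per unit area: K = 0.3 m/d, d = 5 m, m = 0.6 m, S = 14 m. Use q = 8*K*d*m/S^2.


q = 8*K*d*m/S^2
q = 8*0.3*5*0.6/14^2
q = 7.2000 / 196

0.0367 m/d


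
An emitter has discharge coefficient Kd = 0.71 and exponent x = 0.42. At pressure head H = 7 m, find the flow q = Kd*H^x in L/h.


q = Kd * H^x = 0.71 * 7^0.42 = 0.71 * 2.264338

1.6077 L/h


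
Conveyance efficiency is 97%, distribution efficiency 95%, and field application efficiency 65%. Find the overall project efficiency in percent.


Ec = 0.97, Eb = 0.95, Ea = 0.65
E = 0.97 * 0.95 * 0.65 * 100 = 59.8975%

59.8975 %


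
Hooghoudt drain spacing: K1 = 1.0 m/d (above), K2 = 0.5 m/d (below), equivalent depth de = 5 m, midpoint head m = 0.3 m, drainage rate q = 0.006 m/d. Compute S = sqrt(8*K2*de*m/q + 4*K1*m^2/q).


S^2 = 8*K2*de*m/q + 4*K1*m^2/q
S^2 = 8*0.5*5*0.3/0.006 + 4*1.0*0.3^2/0.006
S = sqrt(1060.0000)

32.5576 m


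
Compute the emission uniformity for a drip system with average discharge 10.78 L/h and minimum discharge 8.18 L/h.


EU = (q_min/q_avg)*100 = (8.18/10.78)*100 = 75.8813%

75.8813 %


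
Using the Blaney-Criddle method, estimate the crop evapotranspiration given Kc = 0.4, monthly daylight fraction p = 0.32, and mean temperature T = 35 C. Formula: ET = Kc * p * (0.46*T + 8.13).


ET = Kc * p * (0.46*T + 8.13)
ET = 0.4 * 0.32 * (0.46*35 + 8.13)
ET = 0.4 * 0.32 * 24.2300

3.1014 mm/day


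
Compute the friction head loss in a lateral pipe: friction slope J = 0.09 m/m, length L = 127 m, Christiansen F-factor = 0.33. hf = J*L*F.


hf = J * L * F = 0.09 * 127 * 0.33 = 3.7719 m

3.7719 m


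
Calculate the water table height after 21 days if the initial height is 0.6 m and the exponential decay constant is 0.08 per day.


m = m0 * exp(-k*t)
m = 0.6 * exp(-0.08 * 21)
m = 0.6 * exp(-1.6800)

0.1118 m


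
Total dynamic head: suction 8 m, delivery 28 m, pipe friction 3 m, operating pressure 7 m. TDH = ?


TDH = Hs + Hd + hf + Hp = 8 + 28 + 3 + 7 = 46

46 m


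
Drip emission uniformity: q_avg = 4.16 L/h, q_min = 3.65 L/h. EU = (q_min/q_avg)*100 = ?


EU = (q_min/q_avg)*100 = (3.65/4.16)*100 = 87.7404%

87.7404 %


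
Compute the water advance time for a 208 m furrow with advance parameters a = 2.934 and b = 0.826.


t = (L/a)^(1/b)
t = (208/2.934)^(1/0.826)
t = 70.892979^(1/0.826)

173.9561 min


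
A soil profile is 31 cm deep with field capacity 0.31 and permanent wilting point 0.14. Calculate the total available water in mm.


AWC = (FC - PWP) * d * 10
AWC = (0.31 - 0.14) * 31 * 10
AWC = 0.1700 * 31 * 10

52.7000 mm


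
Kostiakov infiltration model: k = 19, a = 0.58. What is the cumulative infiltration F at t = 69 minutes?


F = k * t^a = 19 * 69^0.58
F = 19 * 11.655542

221.4553 mm


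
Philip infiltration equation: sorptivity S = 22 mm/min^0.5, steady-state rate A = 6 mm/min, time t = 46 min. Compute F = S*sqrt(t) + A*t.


F = S*sqrt(t) + A*t
F = 22*sqrt(46) + 6*46
F = 22*6.782330 + 276

425.2113 mm


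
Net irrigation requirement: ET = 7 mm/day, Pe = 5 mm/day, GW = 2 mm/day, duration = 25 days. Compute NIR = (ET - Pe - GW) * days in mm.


Daily deficit = ET - Pe - GW = 7 - 5 - 2 = 0 mm/day
NIR = 0 * 25 = 0 mm

0 mm


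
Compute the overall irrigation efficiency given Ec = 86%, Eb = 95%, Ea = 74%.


Ec = 0.86, Eb = 0.95, Ea = 0.74
E = 0.86 * 0.95 * 0.74 * 100 = 60.4580%

60.4580 %


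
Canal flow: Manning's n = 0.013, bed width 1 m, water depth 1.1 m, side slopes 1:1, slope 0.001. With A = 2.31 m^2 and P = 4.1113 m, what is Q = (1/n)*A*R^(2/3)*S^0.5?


R = A/P = 2.31/4.1113 = 0.561866
Q = (1/0.013) * 2.31 * 0.561866^(2/3) * 0.001^0.5

3.8261 m^3/s


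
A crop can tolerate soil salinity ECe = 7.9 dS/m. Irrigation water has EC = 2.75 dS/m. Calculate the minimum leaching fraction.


LR = ECiw / (5*ECe - ECiw)
LR = 2.75 / (5*7.9 - 2.75)
LR = 2.75 / 36.7500

0.0748


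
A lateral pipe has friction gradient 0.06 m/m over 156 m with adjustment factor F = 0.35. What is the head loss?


hf = J * L * F = 0.06 * 156 * 0.35 = 3.2760 m

3.2760 m


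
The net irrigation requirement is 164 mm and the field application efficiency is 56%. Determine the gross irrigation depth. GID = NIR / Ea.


Ea = 56% = 0.56
GID = NIR / Ea = 164 / 0.56 = 292.8571 mm

292.8571 mm


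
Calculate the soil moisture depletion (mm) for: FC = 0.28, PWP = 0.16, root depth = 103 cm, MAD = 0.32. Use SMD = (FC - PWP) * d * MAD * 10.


SMD = (FC - PWP) * d * MAD * 10
SMD = (0.28 - 0.16) * 103 * 0.32 * 10
SMD = 0.1200 * 103 * 0.32 * 10

39.5520 mm


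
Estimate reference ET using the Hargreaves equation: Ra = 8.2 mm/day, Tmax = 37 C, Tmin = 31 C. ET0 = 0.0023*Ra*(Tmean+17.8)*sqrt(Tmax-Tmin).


Tmean = (Tmax + Tmin)/2 = (37 + 31)/2 = 34.0
ET0 = 0.0023 * 8.2 * (34.0 + 17.8) * sqrt(37 - 31)
ET0 = 0.0023 * 8.2 * 51.8 * 2.449490

2.3930 mm/day


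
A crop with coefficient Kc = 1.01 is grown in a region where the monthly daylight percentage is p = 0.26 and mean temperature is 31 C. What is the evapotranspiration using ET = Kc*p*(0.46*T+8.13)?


ET = Kc * p * (0.46*T + 8.13)
ET = 1.01 * 0.26 * (0.46*31 + 8.13)
ET = 1.01 * 0.26 * 22.3900

5.8796 mm/day


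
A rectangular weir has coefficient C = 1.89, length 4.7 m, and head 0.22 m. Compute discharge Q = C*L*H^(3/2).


Q = C * L * H^(3/2) = 1.89 * 4.7 * 0.22^1.5 = 1.89 * 4.7 * 0.103189

0.9166 m^3/s


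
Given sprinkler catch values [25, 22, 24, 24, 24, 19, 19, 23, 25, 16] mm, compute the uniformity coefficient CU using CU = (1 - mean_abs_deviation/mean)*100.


mean = 22.100000 mm
MAD = 2.480000 mm
CU = (1 - 2.480000/22.100000)*100

88.7783 %


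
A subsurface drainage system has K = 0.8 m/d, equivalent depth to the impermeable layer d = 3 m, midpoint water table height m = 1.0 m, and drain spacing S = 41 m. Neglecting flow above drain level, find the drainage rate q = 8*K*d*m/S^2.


q = 8*K*d*m/S^2
q = 8*0.8*3*1.0/41^2
q = 19.2000 / 1681

0.0114 m/d


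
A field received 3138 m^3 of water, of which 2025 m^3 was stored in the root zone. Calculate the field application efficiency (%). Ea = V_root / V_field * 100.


Ea = V_root / V_field * 100 = 2025 / 3138 * 100 = 64.5315%

64.5315 %


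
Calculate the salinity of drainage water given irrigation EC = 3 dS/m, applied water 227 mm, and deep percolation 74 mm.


EC_dw = EC_iw * D_iw / D_dw
EC_dw = 3 * 227 / 74
EC_dw = 681 / 74

9.2027 dS/m


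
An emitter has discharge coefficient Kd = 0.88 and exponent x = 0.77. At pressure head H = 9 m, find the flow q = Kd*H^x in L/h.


q = Kd * H^x = 0.88 * 9^0.77 = 0.88 * 5.429586

4.7780 L/h


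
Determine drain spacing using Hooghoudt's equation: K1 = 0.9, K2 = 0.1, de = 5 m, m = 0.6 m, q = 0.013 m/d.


S^2 = 8*K2*de*m/q + 4*K1*m^2/q
S^2 = 8*0.1*5*0.6/0.013 + 4*0.9*0.6^2/0.013
S = sqrt(284.3077)

16.8614 m


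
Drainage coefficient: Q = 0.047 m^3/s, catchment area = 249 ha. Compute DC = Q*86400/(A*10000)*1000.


DC = Q * 86400 / (A * 10000) * 1000
DC = 0.047 * 86400 / (249 * 10000) * 1000
DC = 4060800.0000 / 2490000

1.6308 mm/day


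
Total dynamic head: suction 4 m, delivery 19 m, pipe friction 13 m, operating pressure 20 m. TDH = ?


TDH = Hs + Hd + hf + Hp = 4 + 19 + 13 + 20 = 56

56 m


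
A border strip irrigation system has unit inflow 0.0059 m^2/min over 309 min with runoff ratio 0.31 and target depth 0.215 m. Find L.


L = q*t/((1+r)*Z)
L = 0.0059*309/((1+0.31)*0.215)
L = 1.8231/0.28165

6.4729 m


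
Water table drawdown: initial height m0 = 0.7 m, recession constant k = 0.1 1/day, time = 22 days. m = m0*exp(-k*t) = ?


m = m0 * exp(-k*t)
m = 0.7 * exp(-0.1 * 22)
m = 0.7 * exp(-2.2000)

0.0776 m


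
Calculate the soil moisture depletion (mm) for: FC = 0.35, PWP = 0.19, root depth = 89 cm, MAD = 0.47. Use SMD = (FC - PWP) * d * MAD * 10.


SMD = (FC - PWP) * d * MAD * 10
SMD = (0.35 - 0.19) * 89 * 0.47 * 10
SMD = 0.1600 * 89 * 0.47 * 10

66.9280 mm


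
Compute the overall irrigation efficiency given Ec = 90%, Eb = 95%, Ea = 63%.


Ec = 0.9, Eb = 0.95, Ea = 0.63
E = 0.9 * 0.95 * 0.63 * 100 = 53.8650%

53.8650 %


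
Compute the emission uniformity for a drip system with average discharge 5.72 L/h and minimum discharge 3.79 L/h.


EU = (q_min/q_avg)*100 = (3.79/5.72)*100 = 66.2587%

66.2587 %


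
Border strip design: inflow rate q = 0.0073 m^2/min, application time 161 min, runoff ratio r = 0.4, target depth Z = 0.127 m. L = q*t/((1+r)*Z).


L = q*t/((1+r)*Z)
L = 0.0073*161/((1+0.4)*0.127)
L = 1.1753/0.1778

6.6102 m


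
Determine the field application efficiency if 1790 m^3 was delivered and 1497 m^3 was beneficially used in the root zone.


Ea = V_root / V_field * 100 = 1497 / 1790 * 100 = 83.6313%

83.6313 %


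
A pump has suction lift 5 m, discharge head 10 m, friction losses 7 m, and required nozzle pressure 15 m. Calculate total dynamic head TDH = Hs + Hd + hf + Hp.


TDH = Hs + Hd + hf + Hp = 5 + 10 + 7 + 15 = 37

37 m


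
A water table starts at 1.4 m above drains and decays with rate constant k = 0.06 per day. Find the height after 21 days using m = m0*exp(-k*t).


m = m0 * exp(-k*t)
m = 1.4 * exp(-0.06 * 21)
m = 1.4 * exp(-1.2600)

0.3971 m


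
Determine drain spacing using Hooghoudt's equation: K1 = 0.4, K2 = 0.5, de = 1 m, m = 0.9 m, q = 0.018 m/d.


S^2 = 8*K2*de*m/q + 4*K1*m^2/q
S^2 = 8*0.5*1*0.9/0.018 + 4*0.4*0.9^2/0.018
S = sqrt(272.0000)

16.4924 m


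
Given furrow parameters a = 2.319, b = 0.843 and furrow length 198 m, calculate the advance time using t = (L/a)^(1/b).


t = (L/a)^(1/b)
t = (198/2.319)^(1/0.843)
t = 85.381630^(1/0.843)

195.4614 min


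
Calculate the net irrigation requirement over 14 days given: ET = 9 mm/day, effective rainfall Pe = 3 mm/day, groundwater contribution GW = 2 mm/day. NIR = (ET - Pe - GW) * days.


Daily deficit = ET - Pe - GW = 9 - 3 - 2 = 4 mm/day
NIR = 4 * 14 = 56 mm

56.0000 mm


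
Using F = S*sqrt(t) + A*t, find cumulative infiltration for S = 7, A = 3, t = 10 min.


F = S*sqrt(t) + A*t
F = 7*sqrt(10) + 3*10
F = 7*3.162278 + 30

52.1359 mm


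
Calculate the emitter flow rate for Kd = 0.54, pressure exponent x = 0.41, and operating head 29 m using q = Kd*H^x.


q = Kd * H^x = 0.54 * 29^0.41 = 0.54 * 3.977253

2.1477 L/h


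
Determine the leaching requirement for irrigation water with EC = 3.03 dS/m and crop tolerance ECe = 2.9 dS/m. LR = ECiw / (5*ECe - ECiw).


LR = ECiw / (5*ECe - ECiw)
LR = 3.03 / (5*2.9 - 3.03)
LR = 3.03 / 11.4700

0.2642


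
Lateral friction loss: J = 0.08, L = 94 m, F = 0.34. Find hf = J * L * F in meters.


hf = J * L * F = 0.08 * 94 * 0.34 = 2.5568 m

2.5568 m


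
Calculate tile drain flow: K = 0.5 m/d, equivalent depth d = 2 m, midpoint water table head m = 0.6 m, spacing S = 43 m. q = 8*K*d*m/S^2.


q = 8*K*d*m/S^2
q = 8*0.5*2*0.6/43^2
q = 4.8000 / 1849

0.0026 m/d
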